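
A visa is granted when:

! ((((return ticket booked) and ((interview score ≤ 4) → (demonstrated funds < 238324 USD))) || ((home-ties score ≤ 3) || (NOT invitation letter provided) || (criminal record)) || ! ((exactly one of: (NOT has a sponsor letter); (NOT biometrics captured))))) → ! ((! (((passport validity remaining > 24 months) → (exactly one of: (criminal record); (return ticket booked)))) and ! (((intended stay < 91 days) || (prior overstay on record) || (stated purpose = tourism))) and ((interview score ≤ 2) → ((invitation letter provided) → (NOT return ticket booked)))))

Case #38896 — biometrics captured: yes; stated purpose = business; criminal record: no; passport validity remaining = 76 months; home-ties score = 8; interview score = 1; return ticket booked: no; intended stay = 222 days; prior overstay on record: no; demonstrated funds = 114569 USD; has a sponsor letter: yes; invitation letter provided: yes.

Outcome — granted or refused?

Atomic conditions:
  return ticket booked: no → false
  interview score ≤ 4: 1 ≤ 4 is true
  demonstrated funds < 238324 USD: 114569 < 238324 is true
  home-ties score ≤ 3: 8 ≤ 3 is false
  NOT invitation letter provided: yes → false
  criminal record: no → false
  NOT has a sponsor letter: yes → false
  NOT biometrics captured: yes → false
  passport validity remaining > 24 months: 76 > 24 is true
  intended stay < 91 days: 222 < 91 is false
  prior overstay on record: no → false
  stated purpose = tourism: business == tourism is false
  interview score ≤ 2: 1 ≤ 2 is true
  invitation letter provided: yes → true
  NOT return ticket booked: no → true
Combine:
[1.1.1.2] true → true = true
[1.1.1] false AND true = false
[1.1.2] false OR false OR false = false
[1.1.3.1] exactly-one(false, false) = false
[1.1.3] NOT false = true
[1.1] false OR false OR true = true
[1] NOT true = false
[2.1.1.1.2] exactly-one(false, false) = false
[2.1.1.1] true → false = false
[2.1.1] NOT false = true
[2.1.2.1] false OR false OR false = false
[2.1.2] NOT false = true
[2.1.3.2] true → true = true
[2.1.3] true → true = true
[2.1] true AND true AND true = true
[2] NOT true = false
[root] false → false (antecedent false ⇒ implication holds) = true
Overall: true → granted

Granted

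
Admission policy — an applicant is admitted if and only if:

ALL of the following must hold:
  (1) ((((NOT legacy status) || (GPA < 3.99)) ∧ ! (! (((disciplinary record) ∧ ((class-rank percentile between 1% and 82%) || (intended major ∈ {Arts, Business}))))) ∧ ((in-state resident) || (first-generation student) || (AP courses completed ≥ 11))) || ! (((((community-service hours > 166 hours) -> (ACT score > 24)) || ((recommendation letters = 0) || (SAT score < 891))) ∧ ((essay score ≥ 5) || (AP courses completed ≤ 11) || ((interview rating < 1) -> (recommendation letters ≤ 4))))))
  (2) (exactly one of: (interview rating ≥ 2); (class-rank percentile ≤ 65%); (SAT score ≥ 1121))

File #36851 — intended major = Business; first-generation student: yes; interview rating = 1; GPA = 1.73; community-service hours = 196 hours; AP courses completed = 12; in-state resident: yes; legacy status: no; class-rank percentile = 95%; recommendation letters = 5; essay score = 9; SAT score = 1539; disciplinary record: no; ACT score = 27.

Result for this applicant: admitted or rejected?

Rejected

Atomic conditions:
  NOT legacy status: no → true
  GPA < 3.99: 1.73 < 3.99 is true
  disciplinary record: no → false
  class-rank percentile between 1% and 82%: 95 in [1, 82] is false
  intended major ∈ {Arts, Business}: Business is in the set → true
  in-state resident: yes → true
  first-generation student: yes → true
  AP courses completed ≥ 11: 12 ≥ 11 is true
  community-service hours > 166 hours: 196 > 166 is true
  ACT score > 24: 27 > 24 is true
  recommendation letters = 0: 5 == 0 is false
  SAT score < 891: 1539 < 891 is false
  essay score ≥ 5: 9 ≥ 5 is true
  AP courses completed ≤ 11: 12 ≤ 11 is false
  interview rating < 1: 1 < 1 is false
  recommendation letters ≤ 4: 5 ≤ 4 is false
  interview rating ≥ 2: 1 ≥ 2 is false
  class-rank percentile ≤ 65%: 95 ≤ 65 is false
  SAT score ≥ 1121: 1539 ≥ 1121 is true
Combine:
[1.1.1] true OR true = true
[1.1.2.1.1.2] false OR true = true
[1.1.2.1.1] false AND true = false
[1.1.2.1] NOT false = true
[1.1.2] NOT true = false
[1.1.3] true OR true OR true = true
[1.1] true AND false AND true = false
[1.2.1.1.1] true → true = true
[1.2.1.1.2] false OR false = false
[1.2.1.1] true OR false = true
[1.2.1.2.3] false → false (antecedent false ⇒ implication holds) = true
[1.2.1.2] true OR false OR true = true
[1.2.1] true AND true = true
[1.2] NOT true = false
[1] false OR false = false
[2] exactly-one(false, false, true) = true
[root] false AND true = false
Overall: false → rejected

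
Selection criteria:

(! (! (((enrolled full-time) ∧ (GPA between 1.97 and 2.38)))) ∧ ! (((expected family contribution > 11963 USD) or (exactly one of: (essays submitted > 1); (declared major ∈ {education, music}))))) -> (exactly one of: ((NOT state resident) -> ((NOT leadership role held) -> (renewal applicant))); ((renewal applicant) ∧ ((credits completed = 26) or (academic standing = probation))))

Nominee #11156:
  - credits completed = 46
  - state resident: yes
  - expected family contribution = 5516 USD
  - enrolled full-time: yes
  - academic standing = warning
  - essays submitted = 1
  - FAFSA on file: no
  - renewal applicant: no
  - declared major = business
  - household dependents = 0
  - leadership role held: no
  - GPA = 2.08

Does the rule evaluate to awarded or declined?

Atomic conditions:
  enrolled full-time: yes → true
  GPA between 1.97 and 2.38: 2.08 in [1.97, 2.38] is true
  expected family contribution > 11963 USD: 5516 > 11963 is false
  essays submitted > 1: 1 > 1 is false
  declared major ∈ {education, music}: business is not in the set → false
  NOT state resident: yes → false
  NOT leadership role held: no → true
  renewal applicant: no → false
  credits completed = 26: 46 == 26 is false
  academic standing = probation: warning == probation is false
Combine:
[1.1.1.1] true AND true = true
[1.1.1] NOT true = false
[1.1] NOT false = true
[1.2.1.2] exactly-one(false, false) = false
[1.2.1] false OR false = false
[1.2] NOT false = true
[1] true AND true = true
[2.1.2] true → false = false
[2.1] false → false (antecedent false ⇒ implication holds) = true
[2.2.2] false OR false = false
[2.2] false AND false = false
[2] exactly-one(true, false) = true
[root] true → true = true
Overall: true → awarded

Awarded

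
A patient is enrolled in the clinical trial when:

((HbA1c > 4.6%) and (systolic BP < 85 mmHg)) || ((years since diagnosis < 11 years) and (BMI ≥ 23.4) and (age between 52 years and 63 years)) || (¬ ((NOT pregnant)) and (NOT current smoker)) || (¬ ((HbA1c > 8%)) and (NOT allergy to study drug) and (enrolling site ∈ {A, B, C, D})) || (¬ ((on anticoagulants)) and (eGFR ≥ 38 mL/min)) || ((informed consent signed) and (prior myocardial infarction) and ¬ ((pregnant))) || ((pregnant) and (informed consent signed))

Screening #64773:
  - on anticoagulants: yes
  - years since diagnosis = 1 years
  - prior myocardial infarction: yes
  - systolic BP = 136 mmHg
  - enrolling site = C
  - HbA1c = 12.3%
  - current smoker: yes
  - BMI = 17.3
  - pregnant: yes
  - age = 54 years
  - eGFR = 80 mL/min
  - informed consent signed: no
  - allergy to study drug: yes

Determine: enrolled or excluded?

Atomic conditions:
  HbA1c > 4.6%: 12.3 > 4.6 is true
  systolic BP < 85 mmHg: 136 < 85 is false
  years since diagnosis < 11 years: 1 < 11 is true
  BMI ≥ 23.4: 17.3 ≥ 23.4 is false
  age between 52 years and 63 years: 54 in [52, 63] is true
  NOT pregnant: yes → false
  NOT current smoker: yes → false
  HbA1c > 8%: 12.3 > 8 is true
  NOT allergy to study drug: yes → false
  enrolling site ∈ {A, B, C, D}: C is in the set → true
  on anticoagulants: yes → true
  eGFR ≥ 38 mL/min: 80 ≥ 38 is true
  informed consent signed: no → false
  prior myocardial infarction: yes → true
  pregnant: yes → true
Combine:
[1] true AND false = false
[2] true AND false AND true = false
[3.1] NOT false = true
[3] true AND false = false
[4.1] NOT true = false
[4] false AND false AND true = false
[5.1] NOT true = false
[5] false AND true = false
[6.3] NOT true = false
[6] false AND true AND false = false
[7] true AND false = false
[root] false OR false OR false OR false OR false OR false OR false = false
Overall: false → excluded

Excluded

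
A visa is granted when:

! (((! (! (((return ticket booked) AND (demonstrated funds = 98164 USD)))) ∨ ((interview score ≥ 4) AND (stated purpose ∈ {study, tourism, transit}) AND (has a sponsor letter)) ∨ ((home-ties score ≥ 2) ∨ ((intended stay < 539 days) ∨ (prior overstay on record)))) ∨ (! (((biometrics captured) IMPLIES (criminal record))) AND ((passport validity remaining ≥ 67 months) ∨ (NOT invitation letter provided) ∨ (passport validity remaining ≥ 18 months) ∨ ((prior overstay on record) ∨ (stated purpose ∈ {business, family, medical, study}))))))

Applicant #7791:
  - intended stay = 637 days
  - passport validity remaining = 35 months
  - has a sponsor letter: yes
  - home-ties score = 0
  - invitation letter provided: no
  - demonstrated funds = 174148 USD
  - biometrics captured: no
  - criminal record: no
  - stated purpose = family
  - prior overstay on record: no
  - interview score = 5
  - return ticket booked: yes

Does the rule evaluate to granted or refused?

Granted

Atomic conditions:
  return ticket booked: yes → true
  demonstrated funds = 98164 USD: 174148 == 98164 is false
  interview score ≥ 4: 5 ≥ 4 is true
  stated purpose ∈ {study, tourism, transit}: family is not in the set → false
  has a sponsor letter: yes → true
  home-ties score ≥ 2: 0 ≥ 2 is false
  intended stay < 539 days: 637 < 539 is false
  prior overstay on record: no → false
  biometrics captured: no → false
  criminal record: no → false
  passport validity remaining ≥ 67 months: 35 ≥ 67 is false
  NOT invitation letter provided: no → true
  passport validity remaining ≥ 18 months: 35 ≥ 18 is true
  stated purpose ∈ {business, family, medical, study}: family is in the set → true
Combine:
[1.1.1.1.1] true AND false = false
[1.1.1.1] NOT false = true
[1.1.1] NOT true = false
[1.1.2] true AND false AND true = false
[1.1.3.2] false OR false = false
[1.1.3] false OR false = false
[1.1] false OR false OR false = false
[1.2.1.1] false → false (antecedent false ⇒ implication holds) = true
[1.2.1] NOT true = false
[1.2.2.4] false OR true = true
[1.2.2] false OR true OR true OR true = true
[1.2] false AND true = false
[1] false OR false = false
[root] NOT false = true
Overall: true → granted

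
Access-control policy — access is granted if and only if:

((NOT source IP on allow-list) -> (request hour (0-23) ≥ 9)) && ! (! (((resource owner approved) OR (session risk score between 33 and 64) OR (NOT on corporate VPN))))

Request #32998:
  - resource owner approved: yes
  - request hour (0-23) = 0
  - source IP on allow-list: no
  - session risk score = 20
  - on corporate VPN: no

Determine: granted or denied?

Atomic conditions:
  NOT source IP on allow-list: no → true
  request hour (0-23) ≥ 9: 0 ≥ 9 is false
  resource owner approved: yes → true
  session risk score between 33 and 64: 20 in [33, 64] is false
  NOT on corporate VPN: no → true
Combine:
[1] true → false = false
[2.1.1] true OR false OR true = true
[2.1] NOT true = false
[2] NOT false = true
[root] false AND true = false
Overall: false → denied

Denied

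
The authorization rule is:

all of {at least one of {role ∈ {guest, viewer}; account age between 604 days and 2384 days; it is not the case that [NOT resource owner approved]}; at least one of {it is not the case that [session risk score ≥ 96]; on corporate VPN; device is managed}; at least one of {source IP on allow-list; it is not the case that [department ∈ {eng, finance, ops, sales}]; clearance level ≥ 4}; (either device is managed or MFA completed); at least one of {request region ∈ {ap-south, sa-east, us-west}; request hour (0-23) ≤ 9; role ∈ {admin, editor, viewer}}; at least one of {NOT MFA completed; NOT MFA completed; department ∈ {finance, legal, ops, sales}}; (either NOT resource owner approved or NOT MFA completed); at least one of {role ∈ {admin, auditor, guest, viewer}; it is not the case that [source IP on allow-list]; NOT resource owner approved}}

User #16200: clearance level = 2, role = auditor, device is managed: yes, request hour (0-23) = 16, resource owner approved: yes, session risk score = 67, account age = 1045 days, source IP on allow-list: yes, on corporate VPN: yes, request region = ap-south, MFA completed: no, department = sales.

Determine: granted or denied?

Granted

Atomic conditions:
  role ∈ {guest, viewer}: auditor is not in the set → false
  account age between 604 days and 2384 days: 1045 in [604, 2384] is true
  NOT resource owner approved: yes → false
  session risk score ≥ 96: 67 ≥ 96 is false
  on corporate VPN: yes → true
  device is managed: yes → true
  source IP on allow-list: yes → true
  department ∈ {eng, finance, ops, sales}: sales is in the set → true
  clearance level ≥ 4: 2 ≥ 4 is false
  MFA completed: no → false
  request region ∈ {ap-south, sa-east, us-west}: ap-south is in the set → true
  request hour (0-23) ≤ 9: 16 ≤ 9 is false
  role ∈ {admin, editor, viewer}: auditor is not in the set → false
  NOT MFA completed: no → true
  department ∈ {finance, legal, ops, sales}: sales is in the set → true
  role ∈ {admin, auditor, guest, viewer}: auditor is in the set → true
Combine:
[1.3] NOT false = true
[1] false OR true OR true = true
[2.1] NOT false = true
[2] true OR true OR true = true
[3.2] NOT true = false
[3] true OR false OR false = true
[4] true OR false = true
[5] true OR false OR false = true
[6] true OR true OR true = true
[7] false OR true = true
[8.2] NOT true = false
[8] true OR false OR false = true
[root] true AND true AND true AND true AND true AND true AND true AND true = true
Overall: true → granted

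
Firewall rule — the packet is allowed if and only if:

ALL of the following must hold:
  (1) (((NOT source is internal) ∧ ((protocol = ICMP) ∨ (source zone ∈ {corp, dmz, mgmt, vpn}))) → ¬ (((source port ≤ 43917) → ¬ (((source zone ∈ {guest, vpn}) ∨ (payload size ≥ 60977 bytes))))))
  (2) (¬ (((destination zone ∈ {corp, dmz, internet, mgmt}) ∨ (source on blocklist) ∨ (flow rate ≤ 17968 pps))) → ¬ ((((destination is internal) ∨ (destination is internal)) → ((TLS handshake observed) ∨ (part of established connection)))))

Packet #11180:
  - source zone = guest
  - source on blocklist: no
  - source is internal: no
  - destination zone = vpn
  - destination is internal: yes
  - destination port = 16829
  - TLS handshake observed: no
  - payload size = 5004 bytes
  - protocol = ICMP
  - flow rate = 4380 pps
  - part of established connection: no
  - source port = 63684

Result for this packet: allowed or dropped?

Dropped

Atomic conditions:
  NOT source is internal: no → true
  protocol = ICMP: ICMP == ICMP is true
  source zone ∈ {corp, dmz, mgmt, vpn}: guest is not in the set → false
  source port ≤ 43917: 63684 ≤ 43917 is false
  source zone ∈ {guest, vpn}: guest is in the set → true
  payload size ≥ 60977 bytes: 5004 ≥ 60977 is false
  destination zone ∈ {corp, dmz, internet, mgmt}: vpn is not in the set → false
  source on blocklist: no → false
  flow rate ≤ 17968 pps: 4380 ≤ 17968 is true
  destination is internal: yes → true
  TLS handshake observed: no → false
  part of established connection: no → false
Combine:
[1.1.2] true OR false = true
[1.1] true AND true = true
[1.2.1.2.1] true OR false = true
[1.2.1.2] NOT true = false
[1.2.1] false → false (antecedent false ⇒ implication holds) = true
[1.2] NOT true = false
[1] true → false = false
[2.1.1] false OR false OR true = true
[2.1] NOT true = false
[2.2.1.1] true OR true = true
[2.2.1.2] false OR false = false
[2.2.1] true → false = false
[2.2] NOT false = true
[2] false → true (antecedent false ⇒ implication holds) = true
[root] false AND true = false
Overall: false → dropped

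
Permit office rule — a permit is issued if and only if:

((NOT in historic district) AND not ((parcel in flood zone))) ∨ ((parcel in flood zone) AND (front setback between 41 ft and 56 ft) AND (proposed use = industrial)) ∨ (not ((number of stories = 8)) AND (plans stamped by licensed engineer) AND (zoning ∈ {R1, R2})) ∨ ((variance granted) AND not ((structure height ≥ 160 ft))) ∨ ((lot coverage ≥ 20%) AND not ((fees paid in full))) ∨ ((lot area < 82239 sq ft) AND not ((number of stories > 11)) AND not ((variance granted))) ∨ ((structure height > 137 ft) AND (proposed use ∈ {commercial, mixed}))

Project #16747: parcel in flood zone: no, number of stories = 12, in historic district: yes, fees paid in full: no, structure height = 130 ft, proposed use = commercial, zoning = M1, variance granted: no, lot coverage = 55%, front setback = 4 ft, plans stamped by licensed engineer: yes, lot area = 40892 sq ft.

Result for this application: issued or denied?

Issued

Atomic conditions:
  NOT in historic district: yes → false
  parcel in flood zone: no → false
  front setback between 41 ft and 56 ft: 4 in [41, 56] is false
  proposed use = industrial: commercial == industrial is false
  number of stories = 8: 12 == 8 is false
  plans stamped by licensed engineer: yes → true
  zoning ∈ {R1, R2}: M1 is not in the set → false
  variance granted: no → false
  structure height ≥ 160 ft: 130 ≥ 160 is false
  lot coverage ≥ 20%: 55 ≥ 20 is true
  fees paid in full: no → false
  lot area < 82239 sq ft: 40892 < 82239 is true
  number of stories > 11: 12 > 11 is true
  structure height > 137 ft: 130 > 137 is false
  proposed use ∈ {commercial, mixed}: commercial is in the set → true
Combine:
[1.2] NOT false = true
[1] false AND true = false
[2] false AND false AND false = false
[3.1] NOT false = true
[3] true AND true AND false = false
[4.2] NOT false = true
[4] false AND true = false
[5.2] NOT false = true
[5] true AND true = true
[6.2] NOT true = false
[6.3] NOT false = true
[6] true AND false AND true = false
[7] false AND true = false
[root] false OR false OR false OR false OR true OR false OR false = true
Overall: true → issued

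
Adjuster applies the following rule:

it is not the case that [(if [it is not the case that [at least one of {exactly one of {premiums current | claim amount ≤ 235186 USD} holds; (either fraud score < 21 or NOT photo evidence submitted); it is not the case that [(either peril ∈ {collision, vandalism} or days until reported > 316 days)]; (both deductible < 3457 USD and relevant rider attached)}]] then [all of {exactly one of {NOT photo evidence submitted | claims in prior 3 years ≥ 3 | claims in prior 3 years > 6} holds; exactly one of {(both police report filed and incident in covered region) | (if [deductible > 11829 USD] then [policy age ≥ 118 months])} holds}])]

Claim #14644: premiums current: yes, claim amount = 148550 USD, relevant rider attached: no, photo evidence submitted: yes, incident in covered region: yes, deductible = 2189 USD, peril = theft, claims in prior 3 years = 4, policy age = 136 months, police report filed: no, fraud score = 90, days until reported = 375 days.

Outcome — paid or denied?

Denied

Atomic conditions:
  premiums current: yes → true
  claim amount ≤ 235186 USD: 148550 ≤ 235186 is true
  fraud score < 21: 90 < 21 is false
  NOT photo evidence submitted: yes → false
  peril ∈ {collision, vandalism}: theft is not in the set → false
  days until reported > 316 days: 375 > 316 is true
  deductible < 3457 USD: 2189 < 3457 is true
  relevant rider attached: no → false
  claims in prior 3 years ≥ 3: 4 ≥ 3 is true
  claims in prior 3 years > 6: 4 > 6 is false
  police report filed: no → false
  incident in covered region: yes → true
  deductible > 11829 USD: 2189 > 11829 is false
  policy age ≥ 118 months: 136 ≥ 118 is true
Combine:
[1.1.1.1] exactly-one(true, true) = false
[1.1.1.2] false OR false = false
[1.1.1.3.1] false OR true = true
[1.1.1.3] NOT true = false
[1.1.1.4] true AND false = false
[1.1.1] false OR false OR false OR false = false
[1.1] NOT false = true
[1.2.1] exactly-one(false, true, false) = true
[1.2.2.1] false AND true = false
[1.2.2.2] false → true (antecedent false ⇒ implication holds) = true
[1.2.2] exactly-one(false, true) = true
[1.2] true AND true = true
[1] true → true = true
[root] NOT true = false
Overall: false → denied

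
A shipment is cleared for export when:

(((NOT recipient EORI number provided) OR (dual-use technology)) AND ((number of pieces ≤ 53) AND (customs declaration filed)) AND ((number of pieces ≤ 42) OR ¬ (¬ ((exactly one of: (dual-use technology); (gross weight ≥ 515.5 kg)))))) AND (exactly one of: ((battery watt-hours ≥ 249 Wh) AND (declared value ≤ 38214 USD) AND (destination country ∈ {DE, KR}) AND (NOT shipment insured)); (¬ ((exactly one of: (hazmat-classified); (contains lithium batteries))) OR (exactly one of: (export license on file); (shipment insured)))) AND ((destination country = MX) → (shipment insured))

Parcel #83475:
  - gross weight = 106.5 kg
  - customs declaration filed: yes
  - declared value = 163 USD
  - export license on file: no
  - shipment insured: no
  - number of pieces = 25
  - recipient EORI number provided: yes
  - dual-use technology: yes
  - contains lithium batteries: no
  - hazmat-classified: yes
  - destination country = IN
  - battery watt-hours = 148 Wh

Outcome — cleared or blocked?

Atomic conditions:
  NOT recipient EORI number provided: yes → false
  dual-use technology: yes → true
  number of pieces ≤ 53: 25 ≤ 53 is true
  customs declaration filed: yes → true
  number of pieces ≤ 42: 25 ≤ 42 is true
  gross weight ≥ 515.5 kg: 106.5 ≥ 515.5 is false
  battery watt-hours ≥ 249 Wh: 148 ≥ 249 is false
  declared value ≤ 38214 USD: 163 ≤ 38214 is true
  destination country ∈ {DE, KR}: IN is not in the set → false
  NOT shipment insured: no → true
  hazmat-classified: yes → true
  contains lithium batteries: no → false
  export license on file: no → false
  shipment insured: no → false
  destination country = MX: IN == MX is false
Combine:
[1.1] false OR true = true
[1.2] true AND true = true
[1.3.2.1.1] exactly-one(true, false) = true
[1.3.2.1] NOT true = false
[1.3.2] NOT false = true
[1.3] true OR true = true
[1] true AND true AND true = true
[2.1] false AND true AND false AND true = false
[2.2.1.1] exactly-one(true, false) = true
[2.2.1] NOT true = false
[2.2.2] exactly-one(false, false) = false
[2.2] false OR false = false
[2] exactly-one(false, false) = false
[3] false → false (antecedent false ⇒ implication holds) = true
[root] true AND false AND true = false
Overall: false → blocked

Blocked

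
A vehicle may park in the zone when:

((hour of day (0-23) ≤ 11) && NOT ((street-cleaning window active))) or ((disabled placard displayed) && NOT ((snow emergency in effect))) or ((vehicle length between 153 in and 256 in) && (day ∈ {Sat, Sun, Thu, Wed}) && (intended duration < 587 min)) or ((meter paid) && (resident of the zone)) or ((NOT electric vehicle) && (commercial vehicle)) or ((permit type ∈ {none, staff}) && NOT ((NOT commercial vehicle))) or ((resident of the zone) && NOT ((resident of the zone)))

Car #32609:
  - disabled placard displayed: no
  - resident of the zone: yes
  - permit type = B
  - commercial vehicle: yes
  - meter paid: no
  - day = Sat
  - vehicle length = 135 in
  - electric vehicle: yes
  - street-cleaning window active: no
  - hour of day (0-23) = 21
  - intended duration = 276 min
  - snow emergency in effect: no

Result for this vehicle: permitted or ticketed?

Atomic conditions:
  hour of day (0-23) ≤ 11: 21 ≤ 11 is false
  street-cleaning window active: no → false
  disabled placard displayed: no → false
  snow emergency in effect: no → false
  vehicle length between 153 in and 256 in: 135 in [153, 256] is false
  day ∈ {Sat, Sun, Thu, Wed}: Sat is in the set → true
  intended duration < 587 min: 276 < 587 is true
  meter paid: no → false
  resident of the zone: yes → true
  NOT electric vehicle: yes → false
  commercial vehicle: yes → true
  permit type ∈ {none, staff}: B is not in the set → false
  NOT commercial vehicle: yes → false
Combine:
[1.2] NOT false = true
[1] false AND true = false
[2.2] NOT false = true
[2] false AND true = false
[3] false AND true AND true = false
[4] false AND true = false
[5] false AND true = false
[6.2] NOT false = true
[6] false AND true = false
[7.2] NOT true = false
[7] true AND false = false
[root] false OR false OR false OR false OR false OR false OR false = false
Overall: false → ticketed

Ticketed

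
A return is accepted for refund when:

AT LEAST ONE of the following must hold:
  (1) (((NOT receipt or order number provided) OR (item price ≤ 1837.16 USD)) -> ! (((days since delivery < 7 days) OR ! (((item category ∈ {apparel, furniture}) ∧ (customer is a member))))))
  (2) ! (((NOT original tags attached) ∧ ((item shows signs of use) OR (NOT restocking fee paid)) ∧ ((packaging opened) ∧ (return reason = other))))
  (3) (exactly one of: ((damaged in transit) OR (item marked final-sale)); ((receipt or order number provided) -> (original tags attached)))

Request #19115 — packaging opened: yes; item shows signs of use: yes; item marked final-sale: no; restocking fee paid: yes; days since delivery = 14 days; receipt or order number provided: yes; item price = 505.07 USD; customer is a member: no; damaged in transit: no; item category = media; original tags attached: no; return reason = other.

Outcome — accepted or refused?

Atomic conditions:
  NOT receipt or order number provided: yes → false
  item price ≤ 1837.16 USD: 505.07 ≤ 1837.16 is true
  days since delivery < 7 days: 14 < 7 is false
  item category ∈ {apparel, furniture}: media is not in the set → false
  customer is a member: no → false
  NOT original tags attached: no → true
  item shows signs of use: yes → true
  NOT restocking fee paid: yes → false
  packaging opened: yes → true
  return reason = other: other == other is true
  damaged in transit: no → false
  item marked final-sale: no → false
  receipt or order number provided: yes → true
  original tags attached: no → false
Combine:
[1.1] false OR true = true
[1.2.1.2.1] false AND false = false
[1.2.1.2] NOT false = true
[1.2.1] false OR true = true
[1.2] NOT true = false
[1] true → false = false
[2.1.2] true OR false = true
[2.1.3] true AND true = true
[2.1] true AND true AND true = true
[2] NOT true = false
[3.1] false OR false = false
[3.2] true → false = false
[3] exactly-one(false, false) = false
[root] false OR false OR false = false
Overall: false → refused

Refused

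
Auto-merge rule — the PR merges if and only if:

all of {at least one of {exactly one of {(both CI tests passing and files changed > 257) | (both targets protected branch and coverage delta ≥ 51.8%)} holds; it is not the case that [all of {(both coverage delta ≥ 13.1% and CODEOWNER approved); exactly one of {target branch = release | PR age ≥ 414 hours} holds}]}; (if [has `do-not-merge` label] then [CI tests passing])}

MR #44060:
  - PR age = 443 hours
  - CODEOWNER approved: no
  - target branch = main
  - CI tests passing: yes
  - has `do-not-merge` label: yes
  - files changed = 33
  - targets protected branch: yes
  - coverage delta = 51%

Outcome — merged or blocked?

Atomic conditions:
  CI tests passing: yes → true
  files changed > 257: 33 > 257 is false
  targets protected branch: yes → true
  coverage delta ≥ 51.8%: 51 ≥ 51.8 is false
  coverage delta ≥ 13.1%: 51 ≥ 13.1 is true
  CODEOWNER approved: no → false
  target branch = release: main == release is false
  PR age ≥ 414 hours: 443 ≥ 414 is true
  has `do-not-merge` label: yes → true
Combine:
[1.1.1] true AND false = false
[1.1.2] true AND false = false
[1.1] exactly-one(false, false) = false
[1.2.1.1] true AND false = false
[1.2.1.2] exactly-one(false, true) = true
[1.2.1] false AND true = false
[1.2] NOT false = true
[1] false OR true = true
[2] true → true = true
[root] true AND true = true
Overall: true → merged

Merged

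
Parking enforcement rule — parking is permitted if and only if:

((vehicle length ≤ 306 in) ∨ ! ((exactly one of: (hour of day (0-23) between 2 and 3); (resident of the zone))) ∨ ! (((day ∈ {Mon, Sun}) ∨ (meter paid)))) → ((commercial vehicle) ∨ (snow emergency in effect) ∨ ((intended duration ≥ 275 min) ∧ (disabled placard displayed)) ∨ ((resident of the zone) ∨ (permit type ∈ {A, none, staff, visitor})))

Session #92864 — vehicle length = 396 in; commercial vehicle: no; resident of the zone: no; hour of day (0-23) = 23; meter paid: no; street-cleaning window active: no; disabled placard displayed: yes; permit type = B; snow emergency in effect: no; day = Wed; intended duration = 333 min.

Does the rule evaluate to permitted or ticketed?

Atomic conditions:
  vehicle length ≤ 306 in: 396 ≤ 306 is false
  hour of day (0-23) between 2 and 3: 23 in [2, 3] is false
  resident of the zone: no → false
  day ∈ {Mon, Sun}: Wed is not in the set → false
  meter paid: no → false
  commercial vehicle: no → false
  snow emergency in effect: no → false
  intended duration ≥ 275 min: 333 ≥ 275 is true
  disabled placard displayed: yes → true
  permit type ∈ {A, none, staff, visitor}: B is not in the set → false
Combine:
[1.2.1] exactly-one(false, false) = false
[1.2] NOT false = true
[1.3.1] false OR false = false
[1.3] NOT false = true
[1] false OR true OR true = true
[2.3] true AND true = true
[2.4] false OR false = false
[2] false OR false OR true OR false = true
[root] true → true = true
Overall: true → permitted

Permitted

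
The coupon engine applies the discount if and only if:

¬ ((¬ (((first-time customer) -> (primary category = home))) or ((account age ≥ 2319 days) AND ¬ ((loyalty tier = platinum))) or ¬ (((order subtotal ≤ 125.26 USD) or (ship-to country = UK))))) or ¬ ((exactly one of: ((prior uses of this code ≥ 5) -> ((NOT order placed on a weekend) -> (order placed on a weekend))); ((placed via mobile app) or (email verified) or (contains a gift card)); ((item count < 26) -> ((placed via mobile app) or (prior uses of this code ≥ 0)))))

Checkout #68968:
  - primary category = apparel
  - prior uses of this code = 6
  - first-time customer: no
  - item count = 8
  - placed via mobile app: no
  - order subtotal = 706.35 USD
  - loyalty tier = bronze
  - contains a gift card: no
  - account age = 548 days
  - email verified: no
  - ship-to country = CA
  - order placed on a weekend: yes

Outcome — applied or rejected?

Applied

Atomic conditions:
  first-time customer: no → false
  primary category = home: apparel == home is false
  account age ≥ 2319 days: 548 ≥ 2319 is false
  loyalty tier = platinum: bronze == platinum is false
  order subtotal ≤ 125.26 USD: 706.35 ≤ 125.26 is false
  ship-to country = UK: CA == UK is false
  prior uses of this code ≥ 5: 6 ≥ 5 is true
  NOT order placed on a weekend: yes → false
  order placed on a weekend: yes → true
  placed via mobile app: no → false
  email verified: no → false
  contains a gift card: no → false
  item count < 26: 8 < 26 is true
  prior uses of this code ≥ 0: 6 ≥ 0 is true
Combine:
[1.1.1.1] false → false (antecedent false ⇒ implication holds) = true
[1.1.1] NOT true = false
[1.1.2.2] NOT false = true
[1.1.2] false AND true = false
[1.1.3.1] false OR false = false
[1.1.3] NOT false = true
[1.1] false OR false OR true = true
[1] NOT true = false
[2.1.1.2] false → true (antecedent false ⇒ implication holds) = true
[2.1.1] true → true = true
[2.1.2] false OR false OR false = false
[2.1.3.2] false OR true = true
[2.1.3] true → true = true
[2.1] exactly-one(true, false, true) = false
[2] NOT false = true
[root] false OR true = true
Overall: true → applied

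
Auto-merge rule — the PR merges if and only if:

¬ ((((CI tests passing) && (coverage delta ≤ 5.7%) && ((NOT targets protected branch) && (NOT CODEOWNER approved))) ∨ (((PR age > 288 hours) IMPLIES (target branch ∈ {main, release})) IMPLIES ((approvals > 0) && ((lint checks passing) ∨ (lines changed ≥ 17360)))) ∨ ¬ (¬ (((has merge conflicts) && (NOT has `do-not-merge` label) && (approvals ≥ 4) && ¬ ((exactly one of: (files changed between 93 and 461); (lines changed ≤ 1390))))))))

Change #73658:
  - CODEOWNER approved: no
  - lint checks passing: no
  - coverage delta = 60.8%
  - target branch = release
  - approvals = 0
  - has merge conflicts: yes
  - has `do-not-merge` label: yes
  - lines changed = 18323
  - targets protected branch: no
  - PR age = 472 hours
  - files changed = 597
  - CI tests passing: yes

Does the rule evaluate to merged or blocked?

Merged

Atomic conditions:
  CI tests passing: yes → true
  coverage delta ≤ 5.7%: 60.8 ≤ 5.7 is false
  NOT targets protected branch: no → true
  NOT CODEOWNER approved: no → true
  PR age > 288 hours: 472 > 288 is true
  target branch ∈ {main, release}: release is in the set → true
  approvals > 0: 0 > 0 is false
  lint checks passing: no → false
  lines changed ≥ 17360: 18323 ≥ 17360 is true
  has merge conflicts: yes → true
  NOT has `do-not-merge` label: yes → false
  approvals ≥ 4: 0 ≥ 4 is false
  files changed between 93 and 461: 597 in [93, 461] is false
  lines changed ≤ 1390: 18323 ≤ 1390 is false
Combine:
[1.1.3] true AND true = true
[1.1] true AND false AND true = false
[1.2.1] true → true = true
[1.2.2.2] false OR true = true
[1.2.2] false AND true = false
[1.2] true → false = false
[1.3.1.1.4.1] exactly-one(false, false) = false
[1.3.1.1.4] NOT false = true
[1.3.1.1] true AND false AND false AND true = false
[1.3.1] NOT false = true
[1.3] NOT true = false
[1] false OR false OR false = false
[root] NOT false = true
Overall: true → merged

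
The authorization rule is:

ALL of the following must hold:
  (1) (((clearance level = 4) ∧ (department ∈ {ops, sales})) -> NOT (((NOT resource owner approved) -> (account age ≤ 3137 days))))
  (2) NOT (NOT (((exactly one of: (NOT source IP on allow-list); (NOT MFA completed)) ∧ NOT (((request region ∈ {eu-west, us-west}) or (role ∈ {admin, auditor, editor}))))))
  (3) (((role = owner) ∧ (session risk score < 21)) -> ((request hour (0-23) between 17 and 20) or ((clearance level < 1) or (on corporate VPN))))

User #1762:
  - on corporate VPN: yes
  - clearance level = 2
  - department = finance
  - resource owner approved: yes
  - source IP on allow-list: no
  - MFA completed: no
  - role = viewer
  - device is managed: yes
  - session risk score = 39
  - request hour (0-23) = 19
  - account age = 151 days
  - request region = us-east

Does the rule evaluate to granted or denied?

Denied

Atomic conditions:
  clearance level = 4: 2 == 4 is false
  department ∈ {ops, sales}: finance is not in the set → false
  NOT resource owner approved: yes → false
  account age ≤ 3137 days: 151 ≤ 3137 is true
  NOT source IP on allow-list: no → true
  NOT MFA completed: no → true
  request region ∈ {eu-west, us-west}: us-east is not in the set → false
  role ∈ {admin, auditor, editor}: viewer is not in the set → false
  role = owner: viewer == owner is false
  session risk score < 21: 39 < 21 is false
  request hour (0-23) between 17 and 20: 19 in [17, 20] is true
  clearance level < 1: 2 < 1 is false
  on corporate VPN: yes → true
Combine:
[1.1] false AND false = false
[1.2.1] false → true (antecedent false ⇒ implication holds) = true
[1.2] NOT true = false
[1] false → false (antecedent false ⇒ implication holds) = true
[2.1.1.1] exactly-one(true, true) = false
[2.1.1.2.1] false OR false = false
[2.1.1.2] NOT false = true
[2.1.1] false AND true = false
[2.1] NOT false = true
[2] NOT true = false
[3.1] false AND false = false
[3.2.2] false OR true = true
[3.2] true OR true = true
[3] false → true (antecedent false ⇒ implication holds) = true
[root] true AND false AND true = false
Overall: false → denied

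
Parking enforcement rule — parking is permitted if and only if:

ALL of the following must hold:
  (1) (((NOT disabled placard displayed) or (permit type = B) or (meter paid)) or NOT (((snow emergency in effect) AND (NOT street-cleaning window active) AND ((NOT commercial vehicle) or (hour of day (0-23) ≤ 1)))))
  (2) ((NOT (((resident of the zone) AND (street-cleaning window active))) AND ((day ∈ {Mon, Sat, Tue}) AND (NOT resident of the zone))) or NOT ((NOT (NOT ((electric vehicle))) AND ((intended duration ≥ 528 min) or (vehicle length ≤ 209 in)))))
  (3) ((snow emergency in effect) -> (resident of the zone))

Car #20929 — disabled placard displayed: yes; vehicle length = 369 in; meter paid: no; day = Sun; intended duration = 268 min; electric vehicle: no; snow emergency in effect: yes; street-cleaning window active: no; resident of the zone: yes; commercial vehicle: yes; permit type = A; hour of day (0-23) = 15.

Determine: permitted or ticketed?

Atomic conditions:
  NOT disabled placard displayed: yes → false
  permit type = B: A == B is false
  meter paid: no → false
  snow emergency in effect: yes → true
  NOT street-cleaning window active: no → true
  NOT commercial vehicle: yes → false
  hour of day (0-23) ≤ 1: 15 ≤ 1 is false
  resident of the zone: yes → true
  street-cleaning window active: no → false
  day ∈ {Mon, Sat, Tue}: Sun is not in the set → false
  NOT resident of the zone: yes → false
  electric vehicle: no → false
  intended duration ≥ 528 min: 268 ≥ 528 is false
  vehicle length ≤ 209 in: 369 ≤ 209 is false
Combine:
[1.1] false OR false OR false = false
[1.2.1.3] false OR false = false
[1.2.1] true AND true AND false = false
[1.2] NOT false = true
[1] false OR true = true
[2.1.1.1] true AND false = false
[2.1.1] NOT false = true
[2.1.2] false AND false = false
[2.1] true AND false = false
[2.2.1.1.1] NOT false = true
[2.2.1.1] NOT true = false
[2.2.1.2] false OR false = false
[2.2.1] false AND false = false
[2.2] NOT false = true
[2] false OR true = true
[3] true → true = true
[root] true AND true AND true = true
Overall: true → permitted

Permitted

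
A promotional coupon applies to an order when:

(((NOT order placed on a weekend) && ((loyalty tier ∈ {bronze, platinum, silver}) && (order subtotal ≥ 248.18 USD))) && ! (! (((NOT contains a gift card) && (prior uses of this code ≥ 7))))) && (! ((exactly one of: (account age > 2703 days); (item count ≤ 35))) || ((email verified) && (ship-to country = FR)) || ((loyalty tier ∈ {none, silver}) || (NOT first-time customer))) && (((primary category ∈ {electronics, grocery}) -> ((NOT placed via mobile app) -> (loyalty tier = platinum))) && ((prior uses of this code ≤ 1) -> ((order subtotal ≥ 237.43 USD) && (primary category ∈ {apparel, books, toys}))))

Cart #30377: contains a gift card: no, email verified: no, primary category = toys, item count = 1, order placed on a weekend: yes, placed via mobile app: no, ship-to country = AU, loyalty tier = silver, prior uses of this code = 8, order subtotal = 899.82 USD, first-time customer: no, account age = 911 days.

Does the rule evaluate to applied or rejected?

Atomic conditions:
  NOT order placed on a weekend: yes → false
  loyalty tier ∈ {bronze, platinum, silver}: silver is in the set → true
  order subtotal ≥ 248.18 USD: 899.82 ≥ 248.18 is true
  NOT contains a gift card: no → true
  prior uses of this code ≥ 7: 8 ≥ 7 is true
  account age > 2703 days: 911 > 2703 is false
  item count ≤ 35: 1 ≤ 35 is true
  email verified: no → false
  ship-to country = FR: AU == FR is false
  loyalty tier ∈ {none, silver}: silver is in the set → true
  NOT first-time customer: no → true
  primary category ∈ {electronics, grocery}: toys is not in the set → false
  NOT placed via mobile app: no → true
  loyalty tier = platinum: silver == platinum is false
  prior uses of this code ≤ 1: 8 ≤ 1 is false
  order subtotal ≥ 237.43 USD: 899.82 ≥ 237.43 is true
  primary category ∈ {apparel, books, toys}: toys is in the set → true
Combine:
[1.1.2] true AND true = true
[1.1] false AND true = false
[1.2.1.1] true AND true = true
[1.2.1] NOT true = false
[1.2] NOT false = true
[1] false AND true = false
[2.1.1] exactly-one(false, true) = true
[2.1] NOT true = false
[2.2] false AND false = false
[2.3] true OR true = true
[2] false OR false OR true = true
[3.1.2] true → false = false
[3.1] false → false (antecedent false ⇒ implication holds) = true
[3.2.2] true AND true = true
[3.2] false → true (antecedent false ⇒ implication holds) = true
[3] true AND true = true
[root] false AND true AND true = false
Overall: false → rejected

Rejected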